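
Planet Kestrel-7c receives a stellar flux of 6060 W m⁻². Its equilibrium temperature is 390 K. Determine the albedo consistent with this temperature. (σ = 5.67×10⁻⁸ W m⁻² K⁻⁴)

A ≈ 0.13

From T_eq⁴ = S(1−A)/(4σ): 1−A = 4σT_eq⁴/S.
1−A = 4 × 5.67×10⁻⁸ × (390)⁴ / 6060 = 0.866.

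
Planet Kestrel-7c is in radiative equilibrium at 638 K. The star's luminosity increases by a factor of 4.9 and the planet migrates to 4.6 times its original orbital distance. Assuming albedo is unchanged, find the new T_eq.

T_eq ≈ 443 K

T_eq ∝ L^(1/4) · d^(−1/2).
T′ = 638 × 4.9^(1/4) / 4.6^(1/2) = 443 K.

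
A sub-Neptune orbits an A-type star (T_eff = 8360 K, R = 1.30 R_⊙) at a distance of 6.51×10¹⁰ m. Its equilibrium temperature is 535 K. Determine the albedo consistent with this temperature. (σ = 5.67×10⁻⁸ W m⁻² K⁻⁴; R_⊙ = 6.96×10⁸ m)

R_⋆ = 1.30 × 6.96×10⁸ = 9.05×10⁸ m.
L = 4πR_⋆²σT_⋆⁴ = 4π(9.05×10⁸)² × 5.67×10⁻⁸ × (8360)⁴ = 2.85×10²⁷ W.
S = L/(4πd²) = 5.35×10⁴ W m⁻².
From T_eq⁴ = S(1−A)/(4σ): 1−A = 4σT_eq⁴/S.
1−A = 4 × 5.67×10⁻⁸ × (535)⁴ / 5.35×10⁴ = 0.347.

A ≈ 0.65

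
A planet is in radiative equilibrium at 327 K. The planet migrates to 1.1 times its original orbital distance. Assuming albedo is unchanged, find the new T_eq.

T_eq ∝ L^(1/4) · d^(−1/2).
T′ = 327 / 1.1^(1/2) = 312 K.

T_eq ≈ 312 K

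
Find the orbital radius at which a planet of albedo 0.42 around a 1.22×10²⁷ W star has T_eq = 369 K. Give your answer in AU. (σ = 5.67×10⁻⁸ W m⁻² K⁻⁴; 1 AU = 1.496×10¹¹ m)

From T_eq⁴ = L(1−A)/(16πσd²): d = √[L(1−A)/(16πσT_eq⁴)].
d = √[1.22×10²⁷ × 0.58 / (16π × 5.67×10⁻⁸ × (369)⁴)] = 1.16×10¹¹ m = 0.774 AU.

d ≈ 0.774 AU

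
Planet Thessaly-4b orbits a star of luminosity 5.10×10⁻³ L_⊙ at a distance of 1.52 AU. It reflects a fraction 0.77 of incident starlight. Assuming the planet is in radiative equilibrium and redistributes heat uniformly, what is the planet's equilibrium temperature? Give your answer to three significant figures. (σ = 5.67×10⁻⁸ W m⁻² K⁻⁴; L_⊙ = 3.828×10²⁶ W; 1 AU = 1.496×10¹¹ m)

T_eq ≈ 41.8 K

d = 1.52 AU = 2.27×10¹¹ m.
L = 5.10×10⁻³ × 3.828×10²⁶ = 1.95×10²⁴ W.
Flux: S = L/(4πd²) = 1.95×10²⁴/(4π×(2.27×10¹¹)²) = 3.00 W m⁻².
Energy balance: absorbed = emitted ⇒ πR²·S(1−A) = 4πR²·σT_eq⁴, so T_eq⁴ = S(1−A)/(4σ).
T_eq = [3.00 × 0.23 / (4 × 5.67×10⁻⁸)]^(1/4) = (3.05×10⁶)^(1/4) = 41.8 K.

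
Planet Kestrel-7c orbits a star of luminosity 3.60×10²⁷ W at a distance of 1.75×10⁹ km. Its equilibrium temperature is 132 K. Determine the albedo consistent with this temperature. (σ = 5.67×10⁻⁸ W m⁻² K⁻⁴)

A ≈ 0.26

d = 1.75×10⁹ km = 1.75×10¹² m.
Flux: S = L/(4πd²) = 3.60×10²⁷/(4π×(1.75×10¹²)²) = 93.5 W m⁻².
From T_eq⁴ = S(1−A)/(4σ): 1−A = 4σT_eq⁴/S.
1−A = 4 × 5.67×10⁻⁸ × (132)⁴ / 93.5 = 0.736.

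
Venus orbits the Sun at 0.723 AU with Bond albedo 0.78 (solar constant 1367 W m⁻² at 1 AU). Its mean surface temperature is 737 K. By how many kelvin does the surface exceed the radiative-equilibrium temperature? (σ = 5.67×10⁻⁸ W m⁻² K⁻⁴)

S = 1367/0.723² = 2615 W m⁻².
T_eq = [S(1−A)/(4σ)]^(1/4) = [2615×0.22/(4×5.67×10⁻⁸)]^(1/4) = 224.4 K.
ΔT = T_surf − T_eq = 737 − 224.4.

ΔT ≈ 512.6 K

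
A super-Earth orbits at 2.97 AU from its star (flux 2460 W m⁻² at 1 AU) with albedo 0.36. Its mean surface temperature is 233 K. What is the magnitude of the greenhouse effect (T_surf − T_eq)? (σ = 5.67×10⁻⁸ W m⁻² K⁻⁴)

ΔT ≈ 65.5 K

S = 2460/2.97² = 278.9 W m⁻².
T_eq = [S(1−A)/(4σ)]^(1/4) = [278.9×0.64/(4×5.67×10⁻⁸)]^(1/4) = 167.5 K.
ΔT = T_surf − T_eq = 233 − 167.5.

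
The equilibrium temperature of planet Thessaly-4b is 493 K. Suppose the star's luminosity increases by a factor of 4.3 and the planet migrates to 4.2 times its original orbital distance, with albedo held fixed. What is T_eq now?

T_eq ∝ L^(1/4) · d^(−1/2).
T′ = 493 × 4.3^(1/4) / 4.2^(1/2) = 346 K.

T_eq ≈ 346 K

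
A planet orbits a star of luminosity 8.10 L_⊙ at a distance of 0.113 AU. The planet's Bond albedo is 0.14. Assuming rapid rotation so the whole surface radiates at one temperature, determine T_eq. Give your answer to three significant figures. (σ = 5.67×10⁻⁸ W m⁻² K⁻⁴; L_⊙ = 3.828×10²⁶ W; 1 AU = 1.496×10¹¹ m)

T_eq ≈ 1350 K

d = 0.113 AU = 1.69×10¹⁰ m.
L = 8.10 × 3.828×10²⁶ = 3.10×10²⁷ W.
Flux: S = L/(4πd²) = 3.10×10²⁷/(4π×(1.69×10¹⁰)²) = 8.63×10⁵ W m⁻².
Energy balance: absorbed = emitted ⇒ πR²·S(1−A) = 4πR²·σT_eq⁴, so T_eq⁴ = S(1−A)/(4σ).
T_eq = [8.63×10⁵ × 0.86 / (4 × 5.67×10⁻⁸)]^(1/4) = (3.27×10¹²)^(1/4) = 1350 K.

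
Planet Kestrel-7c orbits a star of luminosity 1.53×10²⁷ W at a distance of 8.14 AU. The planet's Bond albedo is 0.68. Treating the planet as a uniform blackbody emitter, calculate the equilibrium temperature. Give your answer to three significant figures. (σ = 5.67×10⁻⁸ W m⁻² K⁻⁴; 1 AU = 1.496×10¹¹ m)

d = 8.14 AU = 1.22×10¹² m.
Flux: S = L/(4πd²) = 1.53×10²⁷/(4π×(1.22×10¹²)²) = 82.1 W m⁻².
Energy balance: absorbed = emitted ⇒ πR²·S(1−A) = 4πR²·σT_eq⁴, so T_eq⁴ = S(1−A)/(4σ).
T_eq = [82.1 × 0.32 / (4 × 5.67×10⁻⁸)]^(1/4) = (1.16×10⁸)^(1/4) = 104 K.

T_eq ≈ 104 K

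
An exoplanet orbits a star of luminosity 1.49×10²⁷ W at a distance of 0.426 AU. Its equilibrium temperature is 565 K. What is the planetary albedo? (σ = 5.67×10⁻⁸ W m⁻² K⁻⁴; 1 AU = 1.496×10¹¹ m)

d = 0.426 AU = 6.37×10¹⁰ m.
Flux: S = L/(4πd²) = 1.49×10²⁷/(4π×(6.37×10¹⁰)²) = 2.92×10⁴ W m⁻².
From T_eq⁴ = S(1−A)/(4σ): 1−A = 4σT_eq⁴/S.
1−A = 4 × 5.67×10⁻⁸ × (565)⁴ / 2.92×10⁴ = 0.792.

A ≈ 0.21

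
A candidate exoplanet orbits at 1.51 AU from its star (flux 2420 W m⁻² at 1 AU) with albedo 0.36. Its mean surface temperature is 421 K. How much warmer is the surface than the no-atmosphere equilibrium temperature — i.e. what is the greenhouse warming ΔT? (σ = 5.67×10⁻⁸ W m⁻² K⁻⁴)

S = 2420/1.51² = 1061 W m⁻².
T_eq = [S(1−A)/(4σ)]^(1/4) = [1061×0.64/(4×5.67×10⁻⁸)]^(1/4) = 233.9 K.
ΔT = T_surf − T_eq = 421 − 233.9.

ΔT ≈ 187.1 K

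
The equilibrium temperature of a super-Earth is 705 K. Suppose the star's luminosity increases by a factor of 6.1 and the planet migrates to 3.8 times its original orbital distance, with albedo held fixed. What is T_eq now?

T_eq ≈ 568 K

T_eq ∝ L^(1/4) · d^(−1/2).
T′ = 705 × 6.1^(1/4) / 3.8^(1/2) = 568 K.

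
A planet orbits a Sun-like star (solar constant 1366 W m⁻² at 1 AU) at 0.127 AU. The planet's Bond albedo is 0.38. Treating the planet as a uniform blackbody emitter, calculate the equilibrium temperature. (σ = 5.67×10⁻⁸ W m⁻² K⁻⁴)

T_eq ≈ 694 K

Flux at 0.127 AU: S = 1366/0.127² = 8.47×10⁴ W m⁻².
Energy balance: absorbed = emitted ⇒ πR²·S(1−A) = 4πR²·σT_eq⁴, so T_eq⁴ = S(1−A)/(4σ).
T_eq = [8.47×10⁴ × 0.62 / (4 × 5.67×10⁻⁸)]^(1/4) = (2.32×10¹¹)^(1/4) = 694 K.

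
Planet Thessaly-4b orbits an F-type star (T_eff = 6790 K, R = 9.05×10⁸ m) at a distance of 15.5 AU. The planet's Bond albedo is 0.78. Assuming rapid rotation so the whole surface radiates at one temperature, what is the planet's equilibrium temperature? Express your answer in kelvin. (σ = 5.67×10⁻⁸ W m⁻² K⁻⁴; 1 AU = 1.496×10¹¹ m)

T_eq ≈ 65.0 K

d = 15.5 AU = 2.32×10¹² m.
L = 4πR_⋆²σT_⋆⁴ = 4π(9.05×10⁸)² × 5.67×10⁻⁸ × (6790)⁴ = 1.24×10²⁷ W.
S = L/(4πd²) = 18.4 W m⁻².
Energy balance: absorbed = emitted ⇒ πR²·S(1−A) = 4πR²·σT_eq⁴, so T_eq⁴ = S(1−A)/(4σ).
T_eq = [18.4 × 0.22 / (4 × 5.67×10⁻⁸)]^(1/4) = (1.78×10⁷)^(1/4) = 65.0 K.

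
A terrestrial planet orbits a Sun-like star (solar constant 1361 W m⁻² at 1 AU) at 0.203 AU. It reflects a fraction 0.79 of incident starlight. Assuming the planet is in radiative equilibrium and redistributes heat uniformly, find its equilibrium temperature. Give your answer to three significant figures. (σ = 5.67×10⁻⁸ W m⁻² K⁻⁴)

Flux at 0.203 AU: S = 1361/0.203² = 3.30×10⁴ W m⁻².
Energy balance: absorbed = emitted ⇒ πR²·S(1−A) = 4πR²·σT_eq⁴, so T_eq⁴ = S(1−A)/(4σ).
T_eq = [3.30×10⁴ × 0.21 / (4 × 5.67×10⁻⁸)]^(1/4) = (3.06×10¹⁰)^(1/4) = 418 K.

T_eq ≈ 418 K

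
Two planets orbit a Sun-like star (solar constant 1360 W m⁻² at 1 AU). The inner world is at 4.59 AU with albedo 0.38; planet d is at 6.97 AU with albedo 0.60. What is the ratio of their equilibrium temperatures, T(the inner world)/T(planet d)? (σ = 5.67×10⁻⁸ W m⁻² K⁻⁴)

T_eq = [S₀(1−A)/(4σd²)]^(1/4), so T ∝ (1−A)^(1/4) / √d.
T₁ = [1360×0.62/(4×5.67×10⁻⁸×4.59²)]^(1/4) = 115.26 K.
T₂ = [1360×0.40/(4×5.67×10⁻⁸×6.97²)]^(1/4) = 83.82 K.

T₁/T₂ ≈ 1.375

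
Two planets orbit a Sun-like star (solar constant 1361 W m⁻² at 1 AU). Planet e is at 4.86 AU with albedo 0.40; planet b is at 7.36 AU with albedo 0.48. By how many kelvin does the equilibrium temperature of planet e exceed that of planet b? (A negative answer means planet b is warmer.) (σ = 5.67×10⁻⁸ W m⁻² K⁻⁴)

ΔT ≈ 24.0 K

T_eq = [S₀(1−A)/(4σd²)]^(1/4), so T ∝ (1−A)^(1/4) / √d.
T₁ = [1361×0.60/(4×5.67×10⁻⁸×4.86²)]^(1/4) = 111.12 K.
T₂ = [1361×0.52/(4×5.67×10⁻⁸×7.36²)]^(1/4) = 87.12 K.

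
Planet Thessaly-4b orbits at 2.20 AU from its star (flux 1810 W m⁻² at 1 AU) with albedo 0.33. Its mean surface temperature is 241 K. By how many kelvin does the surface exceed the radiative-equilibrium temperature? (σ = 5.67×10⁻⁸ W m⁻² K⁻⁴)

ΔT ≈ 58.7 K

S = 1810/2.20² = 374.0 W m⁻².
T_eq = [S(1−A)/(4σ)]^(1/4) = [374.0×0.67/(4×5.67×10⁻⁸)]^(1/4) = 182.3 K.
ΔT = T_surf − T_eq = 241 − 182.3.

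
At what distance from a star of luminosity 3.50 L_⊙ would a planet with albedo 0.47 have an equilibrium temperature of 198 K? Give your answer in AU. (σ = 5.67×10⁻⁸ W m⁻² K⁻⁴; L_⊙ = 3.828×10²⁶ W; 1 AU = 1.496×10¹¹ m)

L = 3.50 × 3.828×10²⁶ = 1.34×10²⁷ W.
From T_eq⁴ = L(1−A)/(16πσd²): d = √[L(1−A)/(16πσT_eq⁴)].
d = √[1.34×10²⁷ × 0.53 / (16π × 5.67×10⁻⁸ × (198)⁴)] = 4.03×10¹¹ m = 2.69 AU.

d ≈ 2.69 AU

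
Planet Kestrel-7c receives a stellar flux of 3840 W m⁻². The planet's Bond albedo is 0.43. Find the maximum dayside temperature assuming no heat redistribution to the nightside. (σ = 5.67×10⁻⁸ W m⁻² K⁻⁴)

T_ss ≈ 443 K

With no redistribution each surface element balances locally: S(1−A) = σT⁴.
T = [3840 × 0.57 / 5.67×10⁻⁸]^(1/4) = (3.86×10¹⁰)^(1/4) = 443 K.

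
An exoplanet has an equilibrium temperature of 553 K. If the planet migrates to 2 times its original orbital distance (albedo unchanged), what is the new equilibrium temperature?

T_eq ∝ L^(1/4) · d^(−1/2).
T′ = 553 / 2^(1/2) = 391 K.

T_eq ≈ 391 K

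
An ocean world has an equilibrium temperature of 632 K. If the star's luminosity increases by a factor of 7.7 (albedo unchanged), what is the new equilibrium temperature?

T_eq ≈ 1050 K

T_eq ∝ L^(1/4) · d^(−1/2).
T′ = 632 × 7.7^(1/4) = 1050 K.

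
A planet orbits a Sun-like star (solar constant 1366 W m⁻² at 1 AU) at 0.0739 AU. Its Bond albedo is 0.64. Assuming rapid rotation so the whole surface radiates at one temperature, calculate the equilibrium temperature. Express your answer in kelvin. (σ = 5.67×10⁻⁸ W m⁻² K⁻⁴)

Flux at 0.0739 AU: S = 1366/0.0739² = 2.50×10⁵ W m⁻².
Energy balance: absorbed = emitted ⇒ πR²·S(1−A) = 4πR²·σT_eq⁴, so T_eq⁴ = S(1−A)/(4σ).
T_eq = [2.50×10⁵ × 0.36 / (4 × 5.67×10⁻⁸)]^(1/4) = (3.97×10¹¹)^(1/4) = 794 K.

T_eq ≈ 794 K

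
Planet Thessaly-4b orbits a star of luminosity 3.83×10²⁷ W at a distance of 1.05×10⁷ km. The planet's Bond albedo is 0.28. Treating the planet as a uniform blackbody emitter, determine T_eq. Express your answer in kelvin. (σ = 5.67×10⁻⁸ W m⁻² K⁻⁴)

T_eq ≈ 1720 K

d = 1.05×10⁷ km = 1.05×10¹⁰ m.
Flux: S = L/(4πd²) = 3.83×10²⁷/(4π×(1.05×10¹⁰)²) = 2.76×10⁶ W m⁻².
Energy balance: absorbed = emitted ⇒ πR²·S(1−A) = 4πR²·σT_eq⁴, so T_eq⁴ = S(1−A)/(4σ).
T_eq = [2.76×10⁶ × 0.72 / (4 × 5.67×10⁻⁸)]^(1/4) = (8.78×10¹²)^(1/4) = 1720 K.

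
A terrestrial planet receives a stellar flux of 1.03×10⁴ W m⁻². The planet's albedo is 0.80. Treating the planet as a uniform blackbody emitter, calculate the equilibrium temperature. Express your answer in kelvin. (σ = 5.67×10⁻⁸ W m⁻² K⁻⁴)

Energy balance: absorbed = emitted ⇒ πR²·S(1−A) = 4πR²·σT_eq⁴, so T_eq⁴ = S(1−A)/(4σ).
T_eq = [1.03×10⁴ × 0.20 / (4 × 5.67×10⁻⁸)]^(1/4) = (9.08×10⁹)^(1/4) = 309 K.

T_eq ≈ 309 K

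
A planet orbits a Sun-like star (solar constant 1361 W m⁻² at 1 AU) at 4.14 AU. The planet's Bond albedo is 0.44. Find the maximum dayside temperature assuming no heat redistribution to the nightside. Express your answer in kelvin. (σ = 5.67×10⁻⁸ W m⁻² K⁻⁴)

T_ss ≈ 167 K

Flux at 4.14 AU: S = 1361/4.14² = 79.4 W m⁻².
With no redistribution each surface element balances locally: S(1−A) = σT⁴.
T = [79.4 × 0.56 / 5.67×10⁻⁸]^(1/4) = (7.84×10⁸)^(1/4) = 167 K.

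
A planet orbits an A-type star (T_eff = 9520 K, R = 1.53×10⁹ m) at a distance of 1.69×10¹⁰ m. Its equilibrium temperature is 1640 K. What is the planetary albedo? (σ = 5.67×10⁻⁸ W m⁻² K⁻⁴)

L = 4πR_⋆²σT_⋆⁴ = 4π(1.53×10⁹)² × 5.67×10⁻⁸ × (9520)⁴ = 1.37×10²⁸ W.
S = L/(4πd²) = 3.82×10⁶ W m⁻².
From T_eq⁴ = S(1−A)/(4σ): 1−A = 4σT_eq⁴/S.
1−A = 4 × 5.67×10⁻⁸ × (1640)⁴ / 3.82×10⁶ = 0.430.

A ≈ 0.57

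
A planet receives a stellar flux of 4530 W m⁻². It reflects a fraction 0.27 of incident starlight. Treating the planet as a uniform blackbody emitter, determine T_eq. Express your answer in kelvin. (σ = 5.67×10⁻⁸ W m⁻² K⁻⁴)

Energy balance: absorbed = emitted ⇒ πR²·S(1−A) = 4πR²·σT_eq⁴, so T_eq⁴ = S(1−A)/(4σ).
T_eq = [4530 × 0.73 / (4 × 5.67×10⁻⁸)]^(1/4) = (1.46×10¹⁰)^(1/4) = 347 K.

T_eq ≈ 347 K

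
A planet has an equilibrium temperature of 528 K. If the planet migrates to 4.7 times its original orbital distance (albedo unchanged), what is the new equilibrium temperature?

T_eq ∝ L^(1/4) · d^(−1/2).
T′ = 528 / 4.7^(1/2) = 244 K.

T_eq ≈ 244 K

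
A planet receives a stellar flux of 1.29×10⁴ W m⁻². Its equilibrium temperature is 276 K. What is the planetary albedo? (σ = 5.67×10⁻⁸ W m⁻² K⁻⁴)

From T_eq⁴ = S(1−A)/(4σ): 1−A = 4σT_eq⁴/S.
1−A = 4 × 5.67×10⁻⁸ × (276)⁴ / 1.29×10⁴ = 0.102.

A ≈ 0.90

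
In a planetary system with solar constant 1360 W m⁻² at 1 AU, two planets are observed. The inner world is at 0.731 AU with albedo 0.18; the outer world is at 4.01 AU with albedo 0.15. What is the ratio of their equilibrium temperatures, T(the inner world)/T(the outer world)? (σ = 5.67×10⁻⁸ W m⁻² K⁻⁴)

T₁/T₂ ≈ 2.321

T_eq = [S₀(1−A)/(4σd²)]^(1/4), so T ∝ (1−A)^(1/4) / √d.
T₁ = [1360×0.82/(4×5.67×10⁻⁸×0.731²)]^(1/4) = 309.72 K.
T₂ = [1360×0.85/(4×5.67×10⁻⁸×4.01²)]^(1/4) = 133.43 K.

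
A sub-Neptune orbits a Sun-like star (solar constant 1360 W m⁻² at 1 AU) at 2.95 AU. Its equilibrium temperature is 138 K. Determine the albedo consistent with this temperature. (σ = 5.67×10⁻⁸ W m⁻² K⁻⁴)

Flux at 2.95 AU: S = 1360/2.95² = 156 W m⁻².
From T_eq⁴ = S(1−A)/(4σ): 1−A = 4σT_eq⁴/S.
1−A = 4 × 5.67×10⁻⁸ × (138)⁴ / 156 = 0.526.

A ≈ 0.47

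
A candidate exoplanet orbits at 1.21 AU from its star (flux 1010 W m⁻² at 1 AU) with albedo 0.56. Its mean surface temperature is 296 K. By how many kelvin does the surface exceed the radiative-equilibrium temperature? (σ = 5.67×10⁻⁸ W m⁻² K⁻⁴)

ΔT ≈ 104.7 K

S = 1010/1.21² = 689.8 W m⁻².
T_eq = [S(1−A)/(4σ)]^(1/4) = [689.8×0.44/(4×5.67×10⁻⁸)]^(1/4) = 191.3 K.
ΔT = T_surf − T_eq = 296 − 191.3.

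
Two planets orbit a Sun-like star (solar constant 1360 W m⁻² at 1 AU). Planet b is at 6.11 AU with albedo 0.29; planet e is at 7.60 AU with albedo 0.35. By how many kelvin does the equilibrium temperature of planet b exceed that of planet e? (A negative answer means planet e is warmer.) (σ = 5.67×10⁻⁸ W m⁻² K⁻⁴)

T_eq = [S₀(1−A)/(4σd²)]^(1/4), so T ∝ (1−A)^(1/4) / √d.
T₁ = [1360×0.71/(4×5.67×10⁻⁸×6.11²)]^(1/4) = 103.34 K.
T₂ = [1360×0.65/(4×5.67×10⁻⁸×7.60²)]^(1/4) = 90.63 K.

ΔT ≈ 12.7 K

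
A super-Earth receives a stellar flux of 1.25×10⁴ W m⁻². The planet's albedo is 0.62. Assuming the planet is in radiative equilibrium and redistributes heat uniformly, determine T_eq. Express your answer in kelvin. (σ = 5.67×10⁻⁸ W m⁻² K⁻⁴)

Energy balance: absorbed = emitted ⇒ πR²·S(1−A) = 4πR²·σT_eq⁴, so T_eq⁴ = S(1−A)/(4σ).
T_eq = [1.25×10⁴ × 0.38 / (4 × 5.67×10⁻⁸)]^(1/4) = (2.09×10¹⁰)^(1/4) = 380 K.

T_eq ≈ 380 K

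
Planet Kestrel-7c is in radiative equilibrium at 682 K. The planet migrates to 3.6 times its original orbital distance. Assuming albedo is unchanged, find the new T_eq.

T_eq ∝ L^(1/4) · d^(−1/2).
T′ = 682 / 3.6^(1/2) = 359 K.

T_eq ≈ 359 K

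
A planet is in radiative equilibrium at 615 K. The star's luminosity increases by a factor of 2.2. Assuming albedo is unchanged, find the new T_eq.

T_eq ≈ 749 K

T_eq ∝ L^(1/4) · d^(−1/2).
T′ = 615 × 2.2^(1/4) = 749 K.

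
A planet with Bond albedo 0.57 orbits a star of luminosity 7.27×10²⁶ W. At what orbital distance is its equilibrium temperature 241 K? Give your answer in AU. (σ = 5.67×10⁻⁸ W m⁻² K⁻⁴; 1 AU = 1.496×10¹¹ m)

From T_eq⁴ = L(1−A)/(16πσd²): d = √[L(1−A)/(16πσT_eq⁴)].
d = √[7.27×10²⁶ × 0.43 / (16π × 5.67×10⁻⁸ × (241)⁴)] = 1.80×10¹¹ m = 1.21 AU.

d ≈ 1.21 AU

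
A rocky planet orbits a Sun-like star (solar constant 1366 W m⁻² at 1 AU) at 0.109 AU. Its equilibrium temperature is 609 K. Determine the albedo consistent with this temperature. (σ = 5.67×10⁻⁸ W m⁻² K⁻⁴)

Flux at 0.109 AU: S = 1366/0.109² = 1.15×10⁵ W m⁻².
From T_eq⁴ = S(1−A)/(4σ): 1−A = 4σT_eq⁴/S.
1−A = 4 × 5.67×10⁻⁸ × (609)⁴ / 1.15×10⁵ = 0.271.

A ≈ 0.73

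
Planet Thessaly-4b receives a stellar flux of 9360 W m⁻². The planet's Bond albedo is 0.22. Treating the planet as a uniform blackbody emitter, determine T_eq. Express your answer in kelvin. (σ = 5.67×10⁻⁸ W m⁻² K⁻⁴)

T_eq ≈ 424 K

Energy balance: absorbed = emitted ⇒ πR²·S(1−A) = 4πR²·σT_eq⁴, so T_eq⁴ = S(1−A)/(4σ).
T_eq = [9360 × 0.78 / (4 × 5.67×10⁻⁸)]^(1/4) = (3.22×10¹⁰)^(1/4) = 424 K.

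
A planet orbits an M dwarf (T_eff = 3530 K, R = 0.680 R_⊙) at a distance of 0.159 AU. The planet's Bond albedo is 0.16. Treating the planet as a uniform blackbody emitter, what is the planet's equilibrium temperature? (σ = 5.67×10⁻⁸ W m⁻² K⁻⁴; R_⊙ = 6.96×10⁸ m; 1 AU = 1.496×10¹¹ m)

R_⋆ = 0.680 × 6.96×10⁸ = 4.73×10⁸ m.
d = 0.159 AU = 2.38×10¹⁰ m.
L = 4πR_⋆²σT_⋆⁴ = 4π(4.73×10⁸)² × 5.67×10⁻⁸ × (3530)⁴ = 2.48×10²⁵ W.
S = L/(4πd²) = 3490 W m⁻².
Energy balance: absorbed = emitted ⇒ πR²·S(1−A) = 4πR²·σT_eq⁴, so T_eq⁴ = S(1−A)/(4σ).
T_eq = [3490 × 0.84 / (4 × 5.67×10⁻⁸)]^(1/4) = (1.29×10¹⁰)^(1/4) = 337 K.

T_eq ≈ 337 K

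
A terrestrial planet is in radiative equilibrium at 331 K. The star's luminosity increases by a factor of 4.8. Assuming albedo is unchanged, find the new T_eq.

T_eq ∝ L^(1/4) · d^(−1/2).
T′ = 331 × 4.8^(1/4) = 490 K.

T_eq ≈ 490 K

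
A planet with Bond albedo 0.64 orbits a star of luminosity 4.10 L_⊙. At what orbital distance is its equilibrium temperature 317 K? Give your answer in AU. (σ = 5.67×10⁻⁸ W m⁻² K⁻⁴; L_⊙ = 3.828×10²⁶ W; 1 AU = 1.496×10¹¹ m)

L = 4.10 × 3.828×10²⁶ = 1.57×10²⁷ W.
From T_eq⁴ = L(1−A)/(16πσd²): d = √[L(1−A)/(16πσT_eq⁴)].
d = √[1.57×10²⁷ × 0.36 / (16π × 5.67×10⁻⁸ × (317)⁴)] = 1.40×10¹¹ m = 0.937 AU.

d ≈ 0.937 AU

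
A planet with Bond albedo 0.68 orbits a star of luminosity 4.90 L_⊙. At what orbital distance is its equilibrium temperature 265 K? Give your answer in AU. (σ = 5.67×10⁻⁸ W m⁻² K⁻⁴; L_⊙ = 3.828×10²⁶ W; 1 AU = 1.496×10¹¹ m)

L = 4.90 × 3.828×10²⁶ = 1.88×10²⁷ W.
From T_eq⁴ = L(1−A)/(16πσd²): d = √[L(1−A)/(16πσT_eq⁴)].
d = √[1.88×10²⁷ × 0.32 / (16π × 5.67×10⁻⁸ × (265)⁴)] = 2.07×10¹¹ m = 1.38 AU.

d ≈ 1.38 AU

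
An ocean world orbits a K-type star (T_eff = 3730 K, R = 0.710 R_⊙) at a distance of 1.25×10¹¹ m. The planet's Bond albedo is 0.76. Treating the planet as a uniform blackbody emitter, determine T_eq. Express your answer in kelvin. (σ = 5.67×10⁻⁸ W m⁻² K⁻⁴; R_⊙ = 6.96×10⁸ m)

T_eq ≈ 116 K

R_⋆ = 0.710 × 6.96×10⁸ = 4.94×10⁸ m.
L = 4πR_⋆²σT_⋆⁴ = 4π(4.94×10⁸)² × 5.67×10⁻⁸ × (3730)⁴ = 3.37×10²⁵ W.
S = L/(4πd²) = 172 W m⁻².
Energy balance: absorbed = emitted ⇒ πR²·S(1−A) = 4πR²·σT_eq⁴, so T_eq⁴ = S(1−A)/(4σ).
T_eq = [172 × 0.24 / (4 × 5.67×10⁻⁸)]^(1/4) = (1.82×10⁸)^(1/4) = 116 K.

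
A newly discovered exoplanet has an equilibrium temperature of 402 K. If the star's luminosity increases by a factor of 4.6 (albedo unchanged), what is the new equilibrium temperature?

T_eq ≈ 589 K

T_eq ∝ L^(1/4) · d^(−1/2).
T′ = 402 × 4.6^(1/4) = 589 K.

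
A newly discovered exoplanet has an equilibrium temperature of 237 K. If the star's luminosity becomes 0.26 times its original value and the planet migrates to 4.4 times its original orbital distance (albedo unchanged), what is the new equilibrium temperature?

T_eq ∝ L^(1/4) · d^(−1/2).
T′ = 237 × 0.26^(1/4) / 4.4^(1/2) = 80.7 K.

T_eq ≈ 80.7 K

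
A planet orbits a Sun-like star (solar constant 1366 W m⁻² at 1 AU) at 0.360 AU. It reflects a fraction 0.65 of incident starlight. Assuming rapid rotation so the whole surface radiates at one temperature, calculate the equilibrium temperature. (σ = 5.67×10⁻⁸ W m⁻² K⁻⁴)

Flux at 0.360 AU: S = 1366/0.360² = 1.05×10⁴ W m⁻².
Energy balance: absorbed = emitted ⇒ πR²·S(1−A) = 4πR²·σT_eq⁴, so T_eq⁴ = S(1−A)/(4σ).
T_eq = [1.05×10⁴ × 0.35 / (4 × 5.67×10⁻⁸)]^(1/4) = (1.63×10¹⁰)^(1/4) = 357 K.

T_eq ≈ 357 K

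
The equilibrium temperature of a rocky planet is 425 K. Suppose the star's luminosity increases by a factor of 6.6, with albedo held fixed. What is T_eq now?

T_eq ≈ 681 K

T_eq ∝ L^(1/4) · d^(−1/2).
T′ = 425 × 6.6^(1/4) = 681 K.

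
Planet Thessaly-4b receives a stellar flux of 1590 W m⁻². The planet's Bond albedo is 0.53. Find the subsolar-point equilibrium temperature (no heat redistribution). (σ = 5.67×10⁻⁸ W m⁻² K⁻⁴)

T_ss ≈ 339 K

At the subsolar point the surface absorbs S(1−A) and emits σT⁴ per unit area — no factor of 4, since only the local patch is in balance.
T = [1590 × 0.47 / 5.67×10⁻⁸]^(1/4) = (1.32×10¹⁰)^(1/4) = 339 K.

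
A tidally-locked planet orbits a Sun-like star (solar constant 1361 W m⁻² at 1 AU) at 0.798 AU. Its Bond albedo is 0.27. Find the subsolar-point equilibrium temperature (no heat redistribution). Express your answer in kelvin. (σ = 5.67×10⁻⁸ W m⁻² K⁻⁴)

Flux at 0.798 AU: S = 1361/0.798² = 2140 W m⁻².
At the subsolar point the surface absorbs S(1−A) and emits σT⁴ per unit area — no factor of 4, since only the local patch is in balance.
T = [2140 × 0.73 / 5.67×10⁻⁸]^(1/4) = (2.75×10¹⁰)^(1/4) = 407 K.

T_ss ≈ 407 K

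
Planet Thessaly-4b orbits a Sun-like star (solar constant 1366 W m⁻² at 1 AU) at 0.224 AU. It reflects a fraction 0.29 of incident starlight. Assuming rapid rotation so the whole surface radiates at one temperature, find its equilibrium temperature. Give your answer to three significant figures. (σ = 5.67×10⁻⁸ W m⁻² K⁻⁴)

Flux at 0.224 AU: S = 1366/0.224² = 2.72×10⁴ W m⁻².
Energy balance: absorbed = emitted ⇒ πR²·S(1−A) = 4πR²·σT_eq⁴, so T_eq⁴ = S(1−A)/(4σ).
T_eq = [2.72×10⁴ × 0.71 / (4 × 5.67×10⁻⁸)]^(1/4) = (8.52×10¹⁰)^(1/4) = 540 K.

T_eq ≈ 540 K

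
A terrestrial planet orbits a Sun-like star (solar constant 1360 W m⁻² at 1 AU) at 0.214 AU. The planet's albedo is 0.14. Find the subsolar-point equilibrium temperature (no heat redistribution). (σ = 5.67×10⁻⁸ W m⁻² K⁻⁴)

T_ss ≈ 819 K

Flux at 0.214 AU: S = 1360/0.214² = 2.97×10⁴ W m⁻².
At the subsolar point the surface absorbs S(1−A) and emits σT⁴ per unit area — no factor of 4, since only the local patch is in balance.
T = [2.97×10⁴ × 0.86 / 5.67×10⁻⁸]^(1/4) = (4.50×10¹¹)^(1/4) = 819 K.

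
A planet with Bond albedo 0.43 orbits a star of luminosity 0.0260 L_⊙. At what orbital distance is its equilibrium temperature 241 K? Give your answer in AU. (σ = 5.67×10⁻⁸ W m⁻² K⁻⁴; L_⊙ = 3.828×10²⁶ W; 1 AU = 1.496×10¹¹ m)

L = 0.0260 × 3.828×10²⁶ = 9.95×10²⁴ W.
From T_eq⁴ = L(1−A)/(16πσd²): d = √[L(1−A)/(16πσT_eq⁴)].
d = √[9.95×10²⁴ × 0.57 / (16π × 5.67×10⁻⁸ × (241)⁴)] = 2.43×10¹⁰ m = 0.162 AU.

d ≈ 0.162 AU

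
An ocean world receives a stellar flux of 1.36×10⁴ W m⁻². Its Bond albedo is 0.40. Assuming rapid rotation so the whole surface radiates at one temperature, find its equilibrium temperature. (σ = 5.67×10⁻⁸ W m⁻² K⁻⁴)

T_eq ≈ 436 K

Energy balance: absorbed = emitted ⇒ πR²·S(1−A) = 4πR²·σT_eq⁴, so T_eq⁴ = S(1−A)/(4σ).
T_eq = [1.36×10⁴ × 0.60 / (4 × 5.67×10⁻⁸)]^(1/4) = (3.60×10¹⁰)^(1/4) = 436 K.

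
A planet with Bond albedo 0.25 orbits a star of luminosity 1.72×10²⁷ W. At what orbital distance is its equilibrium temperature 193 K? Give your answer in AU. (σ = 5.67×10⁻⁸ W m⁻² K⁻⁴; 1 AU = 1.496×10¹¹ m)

d ≈ 3.82 AU

From T_eq⁴ = L(1−A)/(16πσd²): d = √[L(1−A)/(16πσT_eq⁴)].
d = √[1.72×10²⁷ × 0.75 / (16π × 5.67×10⁻⁸ × (193)⁴)] = 5.71×10¹¹ m = 3.82 AU.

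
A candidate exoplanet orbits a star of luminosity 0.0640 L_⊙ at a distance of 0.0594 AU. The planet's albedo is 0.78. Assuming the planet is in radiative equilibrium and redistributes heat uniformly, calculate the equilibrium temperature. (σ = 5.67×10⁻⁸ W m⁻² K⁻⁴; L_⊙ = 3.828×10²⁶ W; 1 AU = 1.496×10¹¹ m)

d = 0.0594 AU = 8.89×10⁹ m.
L = 0.0640 × 3.828×10²⁶ = 2.45×10²⁵ W.
Flux: S = L/(4πd²) = 2.45×10²⁵/(4π×(8.89×10⁹)²) = 2.47×10⁴ W m⁻².
Energy balance: absorbed = emitted ⇒ πR²·S(1−A) = 4πR²·σT_eq⁴, so T_eq⁴ = S(1−A)/(4σ).
T_eq = [2.47×10⁴ × 0.22 / (4 × 5.67×10⁻⁸)]^(1/4) = (2.39×10¹⁰)^(1/4) = 393 K.

T_eq ≈ 393 K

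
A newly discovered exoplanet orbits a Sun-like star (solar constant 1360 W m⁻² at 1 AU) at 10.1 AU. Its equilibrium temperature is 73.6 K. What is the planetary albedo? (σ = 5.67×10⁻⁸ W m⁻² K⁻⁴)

A ≈ 0.50

Flux at 10.1 AU: S = 1360/10.1² = 13.3 W m⁻².
From T_eq⁴ = S(1−A)/(4σ): 1−A = 4σT_eq⁴/S.
1−A = 4 × 5.67×10⁻⁸ × (73.6)⁴ / 13.3 = 0.499.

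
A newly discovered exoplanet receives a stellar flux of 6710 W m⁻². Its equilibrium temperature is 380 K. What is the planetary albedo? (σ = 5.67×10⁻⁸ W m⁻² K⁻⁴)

A ≈ 0.30

From T_eq⁴ = S(1−A)/(4σ): 1−A = 4σT_eq⁴/S.
1−A = 4 × 5.67×10⁻⁸ × (380)⁴ / 6710 = 0.705.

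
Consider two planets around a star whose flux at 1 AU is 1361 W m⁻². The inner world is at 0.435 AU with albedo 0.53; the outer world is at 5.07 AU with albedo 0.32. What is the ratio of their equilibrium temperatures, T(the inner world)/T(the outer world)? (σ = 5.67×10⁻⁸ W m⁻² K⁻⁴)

T₁/T₂ ≈ 3.113

T_eq = [S₀(1−A)/(4σd²)]^(1/4), so T ∝ (1−A)^(1/4) / √d.
T₁ = [1361×0.47/(4×5.67×10⁻⁸×0.435²)]^(1/4) = 349.41 K.
T₂ = [1361×0.68/(4×5.67×10⁻⁸×5.07²)]^(1/4) = 112.25 K.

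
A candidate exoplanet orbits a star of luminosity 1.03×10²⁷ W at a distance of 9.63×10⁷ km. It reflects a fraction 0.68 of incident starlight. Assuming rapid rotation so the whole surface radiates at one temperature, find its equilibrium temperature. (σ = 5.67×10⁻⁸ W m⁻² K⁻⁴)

d = 9.63×10⁷ km = 9.63×10¹⁰ m.
Flux: S = L/(4πd²) = 1.03×10²⁷/(4π×(9.63×10¹⁰)²) = 8840 W m⁻².
Energy balance: absorbed = emitted ⇒ πR²·S(1−A) = 4πR²·σT_eq⁴, so T_eq⁴ = S(1−A)/(4σ).
T_eq = [8840 × 0.32 / (4 × 5.67×10⁻⁸)]^(1/4) = (1.25×10¹⁰)^(1/4) = 334 K.

T_eq ≈ 334 K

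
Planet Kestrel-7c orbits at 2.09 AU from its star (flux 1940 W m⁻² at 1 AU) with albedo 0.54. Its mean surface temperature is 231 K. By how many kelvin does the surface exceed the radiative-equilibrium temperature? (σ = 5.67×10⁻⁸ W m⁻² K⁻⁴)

S = 1940/2.09² = 444.1 W m⁻².
T_eq = [S(1−A)/(4σ)]^(1/4) = [444.1×0.46/(4×5.67×10⁻⁸)]^(1/4) = 173.2 K.
ΔT = T_surf − T_eq = 231 − 173.2.

ΔT ≈ 57.8 K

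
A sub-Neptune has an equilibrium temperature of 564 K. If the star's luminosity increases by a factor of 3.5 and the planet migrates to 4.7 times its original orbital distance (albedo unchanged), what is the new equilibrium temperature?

T_eq ∝ L^(1/4) · d^(−1/2).
T′ = 564 × 3.5^(1/4) / 4.7^(1/2) = 356 K.

T_eq ≈ 356 K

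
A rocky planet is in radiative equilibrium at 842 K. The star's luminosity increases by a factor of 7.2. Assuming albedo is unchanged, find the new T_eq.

T_eq ∝ L^(1/4) · d^(−1/2).
T′ = 842 × 7.2^(1/4) = 1380 K.

T_eq ≈ 1380 K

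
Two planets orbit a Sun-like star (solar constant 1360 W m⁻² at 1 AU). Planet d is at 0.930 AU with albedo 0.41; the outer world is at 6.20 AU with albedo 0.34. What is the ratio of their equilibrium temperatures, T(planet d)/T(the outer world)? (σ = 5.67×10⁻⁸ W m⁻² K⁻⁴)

T_eq = [S₀(1−A)/(4σd²)]^(1/4), so T ∝ (1−A)^(1/4) / √d.
T₁ = [1360×0.59/(4×5.67×10⁻⁸×0.930²)]^(1/4) = 252.90 K.
T₂ = [1360×0.66/(4×5.67×10⁻⁸×6.20²)]^(1/4) = 100.73 K.

T₁/T₂ ≈ 2.511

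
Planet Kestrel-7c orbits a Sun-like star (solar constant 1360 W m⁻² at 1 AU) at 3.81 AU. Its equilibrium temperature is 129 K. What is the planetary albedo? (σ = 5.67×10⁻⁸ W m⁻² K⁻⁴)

Flux at 3.81 AU: S = 1360/3.81² = 93.7 W m⁻².
From T_eq⁴ = S(1−A)/(4σ): 1−A = 4σT_eq⁴/S.
1−A = 4 × 5.67×10⁻⁸ × (129)⁴ / 93.7 = 0.670.

A ≈ 0.33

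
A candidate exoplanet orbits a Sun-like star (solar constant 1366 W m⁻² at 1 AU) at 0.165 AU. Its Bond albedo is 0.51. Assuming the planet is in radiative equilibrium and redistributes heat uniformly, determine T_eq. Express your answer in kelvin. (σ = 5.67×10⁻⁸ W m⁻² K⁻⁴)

T_eq ≈ 574 K

Flux at 0.165 AU: S = 1366/0.165² = 5.02×10⁴ W m⁻².
Energy balance: absorbed = emitted ⇒ πR²·S(1−A) = 4πR²·σT_eq⁴, so T_eq⁴ = S(1−A)/(4σ).
T_eq = [5.02×10⁴ × 0.49 / (4 × 5.67×10⁻⁸)]^(1/4) = (1.08×10¹¹)^(1/4) = 574 K.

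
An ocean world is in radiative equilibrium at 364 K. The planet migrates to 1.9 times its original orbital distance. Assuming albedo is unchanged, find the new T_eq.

T_eq ≈ 264 K

T_eq ∝ L^(1/4) · d^(−1/2).
T′ = 364 / 1.9^(1/2) = 264 K.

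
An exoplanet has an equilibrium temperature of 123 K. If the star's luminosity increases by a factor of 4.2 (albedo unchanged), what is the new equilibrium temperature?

T_eq ∝ L^(1/4) · d^(−1/2).
T′ = 123 × 4.2^(1/4) = 176 K.

T_eq ≈ 176 K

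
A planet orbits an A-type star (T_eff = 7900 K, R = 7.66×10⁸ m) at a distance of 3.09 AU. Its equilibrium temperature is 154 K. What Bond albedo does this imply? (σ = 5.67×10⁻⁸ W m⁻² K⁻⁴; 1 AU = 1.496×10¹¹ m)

d = 3.09 AU = 4.62×10¹¹ m.
L = 4πR_⋆²σT_⋆⁴ = 4π(7.66×10⁸)² × 5.67×10⁻⁸ × (7900)⁴ = 1.63×10²⁷ W.
S = L/(4πd²) = 606 W m⁻².
From T_eq⁴ = S(1−A)/(4σ): 1−A = 4σT_eq⁴/S.
1−A = 4 × 5.67×10⁻⁸ × (154)⁴ / 606 = 0.210.

A ≈ 0.79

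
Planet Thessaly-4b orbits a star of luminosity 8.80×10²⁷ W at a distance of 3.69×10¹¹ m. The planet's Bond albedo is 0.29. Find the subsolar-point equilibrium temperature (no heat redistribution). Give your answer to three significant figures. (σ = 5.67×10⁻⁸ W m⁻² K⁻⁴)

Flux: S = L/(4πd²) = 8.80×10²⁷/(4π×(3.69×10¹¹)²) = 5140 W m⁻².
At the subsolar point the surface absorbs S(1−A) and emits σT⁴ per unit area — no factor of 4, since only the local patch is in balance.
T = [5140 × 0.71 / 5.67×10⁻⁸]^(1/4) = (6.44×10¹⁰)^(1/4) = 504 K.

T_ss ≈ 504 K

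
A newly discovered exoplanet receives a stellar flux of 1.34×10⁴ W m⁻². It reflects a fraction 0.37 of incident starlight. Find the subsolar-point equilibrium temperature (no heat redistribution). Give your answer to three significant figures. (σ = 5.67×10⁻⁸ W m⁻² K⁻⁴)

At the subsolar point the surface absorbs S(1−A) and emits σT⁴ per unit area — no factor of 4, since only the local patch is in balance.
T = [1.34×10⁴ × 0.63 / 5.67×10⁻⁸]^(1/4) = (1.49×10¹¹)^(1/4) = 621 K.

T_ss ≈ 621 K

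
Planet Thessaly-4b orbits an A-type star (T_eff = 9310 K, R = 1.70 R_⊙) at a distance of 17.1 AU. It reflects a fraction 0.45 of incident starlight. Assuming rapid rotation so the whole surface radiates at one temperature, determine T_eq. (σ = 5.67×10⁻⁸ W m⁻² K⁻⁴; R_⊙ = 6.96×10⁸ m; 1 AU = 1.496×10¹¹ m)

T_eq ≈ 122 K

R_⋆ = 1.70 × 6.96×10⁸ = 1.18×10⁹ m.
d = 17.1 AU = 2.56×10¹² m.
L = 4πR_⋆²σT_⋆⁴ = 4π(1.18×10⁹)² × 5.67×10⁻⁸ × (9310)⁴ = 7.49×10²⁷ W.
S = L/(4πd²) = 91.1 W m⁻².
Energy balance: absorbed = emitted ⇒ πR²·S(1−A) = 4πR²·σT_eq⁴, so T_eq⁴ = S(1−A)/(4σ).
T_eq = [91.1 × 0.55 / (4 × 5.67×10⁻⁸)]^(1/4) = (2.21×10⁸)^(1/4) = 122 K.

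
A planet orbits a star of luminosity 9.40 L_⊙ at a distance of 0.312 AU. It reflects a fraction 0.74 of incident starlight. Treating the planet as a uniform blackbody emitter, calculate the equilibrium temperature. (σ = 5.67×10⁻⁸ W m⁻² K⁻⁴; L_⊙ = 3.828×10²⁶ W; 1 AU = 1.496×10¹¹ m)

d = 0.312 AU = 4.67×10¹⁰ m.
L = 9.40 × 3.828×10²⁶ = 3.60×10²⁷ W.
Flux: S = L/(4πd²) = 3.60×10²⁷/(4π×(4.67×10¹⁰)²) = 1.31×10⁵ W m⁻².
Energy balance: absorbed = emitted ⇒ πR²·S(1−A) = 4πR²·σT_eq⁴, so T_eq⁴ = S(1−A)/(4σ).
T_eq = [1.31×10⁵ × 0.26 / (4 × 5.67×10⁻⁸)]^(1/4) = (1.51×10¹¹)^(1/4) = 623 K.

T_eq ≈ 623 K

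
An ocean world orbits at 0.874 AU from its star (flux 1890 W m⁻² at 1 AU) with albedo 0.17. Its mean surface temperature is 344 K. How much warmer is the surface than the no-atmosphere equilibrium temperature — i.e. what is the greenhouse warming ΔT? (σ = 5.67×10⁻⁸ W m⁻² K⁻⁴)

S = 1890/0.874² = 2474 W m⁻².
T_eq = [S(1−A)/(4σ)]^(1/4) = [2474×0.83/(4×5.67×10⁻⁸)]^(1/4) = 308.5 K.
ΔT = T_surf − T_eq = 344 − 308.5.

ΔT ≈ 35.5 K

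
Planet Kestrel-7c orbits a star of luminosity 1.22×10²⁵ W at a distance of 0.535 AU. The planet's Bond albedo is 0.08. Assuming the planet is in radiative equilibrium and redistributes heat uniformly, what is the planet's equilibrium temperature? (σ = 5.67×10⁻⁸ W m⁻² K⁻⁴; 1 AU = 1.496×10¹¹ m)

d = 0.535 AU = 8.00×10¹⁰ m.
Flux: S = L/(4πd²) = 1.22×10²⁵/(4π×(8.00×10¹⁰)²) = 152 W m⁻².
Energy balance: absorbed = emitted ⇒ πR²·S(1−A) = 4πR²·σT_eq⁴, so T_eq⁴ = S(1−A)/(4σ).
T_eq = [152 × 0.92 / (4 × 5.67×10⁻⁸)]^(1/4) = (6.15×10⁸)^(1/4) = 157 K.

T_eq ≈ 157 K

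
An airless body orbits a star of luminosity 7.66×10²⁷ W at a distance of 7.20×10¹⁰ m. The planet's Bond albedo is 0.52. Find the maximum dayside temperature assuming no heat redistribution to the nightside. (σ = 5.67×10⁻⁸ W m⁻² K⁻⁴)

T_ss ≈ 999 K

Flux: S = L/(4πd²) = 7.66×10²⁷/(4π×(7.20×10¹⁰)²) = 1.18×10⁵ W m⁻².
With no redistribution each surface element balances locally: S(1−A) = σT⁴.
T = [1.18×10⁵ × 0.48 / 5.67×10⁻⁸]^(1/4) = (9.95×10¹¹)^(1/4) = 999 K.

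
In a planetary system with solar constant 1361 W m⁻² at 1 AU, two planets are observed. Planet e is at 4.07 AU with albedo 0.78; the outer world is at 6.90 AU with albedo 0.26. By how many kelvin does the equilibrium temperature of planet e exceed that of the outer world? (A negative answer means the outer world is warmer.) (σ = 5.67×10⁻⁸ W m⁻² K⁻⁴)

ΔT ≈ -3.8 K

T_eq = [S₀(1−A)/(4σd²)]^(1/4), so T ∝ (1−A)^(1/4) / √d.
T₁ = [1361×0.22/(4×5.67×10⁻⁸×4.07²)]^(1/4) = 94.48 K.
T₂ = [1361×0.74/(4×5.67×10⁻⁸×6.90²)]^(1/4) = 98.27 K.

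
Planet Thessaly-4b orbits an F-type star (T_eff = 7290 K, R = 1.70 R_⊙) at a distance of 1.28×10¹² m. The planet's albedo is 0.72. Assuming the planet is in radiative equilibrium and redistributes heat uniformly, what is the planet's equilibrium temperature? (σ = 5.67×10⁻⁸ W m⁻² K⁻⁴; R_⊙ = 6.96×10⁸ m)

T_eq ≈ 114 K

R_⋆ = 1.70 × 6.96×10⁸ = 1.18×10⁹ m.
L = 4πR_⋆²σT_⋆⁴ = 4π(1.18×10⁹)² × 5.67×10⁻⁸ × (7290)⁴ = 2.82×10²⁷ W.
S = L/(4πd²) = 137 W m⁻².
Energy balance: absorbed = emitted ⇒ πR²·S(1−A) = 4πR²·σT_eq⁴, so T_eq⁴ = S(1−A)/(4σ).
T_eq = [137 × 0.28 / (4 × 5.67×10⁻⁸)]^(1/4) = (1.69×10⁸)^(1/4) = 114 K.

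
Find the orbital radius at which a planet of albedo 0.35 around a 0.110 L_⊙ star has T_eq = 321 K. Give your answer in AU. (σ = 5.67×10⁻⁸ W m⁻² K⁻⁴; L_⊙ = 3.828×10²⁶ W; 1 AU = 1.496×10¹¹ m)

L = 0.110 × 3.828×10²⁶ = 4.21×10²⁵ W.
From T_eq⁴ = L(1−A)/(16πσd²): d = √[L(1−A)/(16πσT_eq⁴)].
d = √[4.21×10²⁵ × 0.65 / (16π × 5.67×10⁻⁸ × (321)⁴)] = 3.01×10¹⁰ m = 0.201 AU.

d ≈ 0.201 AU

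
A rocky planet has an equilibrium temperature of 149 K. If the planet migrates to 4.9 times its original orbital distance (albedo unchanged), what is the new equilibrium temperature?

T_eq ≈ 67.3 K

T_eq ∝ L^(1/4) · d^(−1/2).
T′ = 149 / 4.9^(1/2) = 67.3 K.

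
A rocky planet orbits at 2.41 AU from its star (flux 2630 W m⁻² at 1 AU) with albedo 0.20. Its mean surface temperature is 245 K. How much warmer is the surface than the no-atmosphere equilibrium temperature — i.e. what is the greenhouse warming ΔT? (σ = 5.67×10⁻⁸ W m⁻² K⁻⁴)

S = 2630/2.41² = 452.8 W m⁻².
T_eq = [S(1−A)/(4σ)]^(1/4) = [452.8×0.80/(4×5.67×10⁻⁸)]^(1/4) = 199.9 K.
ΔT = T_surf − T_eq = 245 − 199.9.

ΔT ≈ 45.1 K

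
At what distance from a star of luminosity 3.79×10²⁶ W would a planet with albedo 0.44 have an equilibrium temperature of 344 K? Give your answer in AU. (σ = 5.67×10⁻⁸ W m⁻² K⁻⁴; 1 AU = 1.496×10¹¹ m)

From T_eq⁴ = L(1−A)/(16πσd²): d = √[L(1−A)/(16πσT_eq⁴)].
d = √[3.79×10²⁶ × 0.56 / (16π × 5.67×10⁻⁸ × (344)⁴)] = 7.29×10¹⁰ m = 0.487 AU.

d ≈ 0.487 AU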